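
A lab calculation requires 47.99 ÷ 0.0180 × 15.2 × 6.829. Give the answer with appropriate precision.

47.99 ÷ 0.0180 × 15.2 × 6.829 = 276744.466222…
Multiplication/division keeps the fewest significant figures: 47.99 → 4 s.f., 0.0180 → 3 s.f., 15.2 → 3 s.f., 6.829 → 4 s.f.; limit is 3.
Rounded to 3 significant figures: 2.77 × 10⁵.

2.77 × 10⁵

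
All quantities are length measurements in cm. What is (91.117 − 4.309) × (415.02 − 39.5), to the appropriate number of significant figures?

91.117 − 4.309 = 86.808, limited to 3 d.p. → 5 s.f.; 415.02 − 39.5 = 375.52, limited to 1 d.p. → 4 s.f.
Carrying full precision, 86.808 × 375.52 = 32598.14016; keep min(5, 4) = 4 s.f.
Rounded to 4 significant figures: 3.260 × 10⁴ cm².

3.260 × 10⁴ cm²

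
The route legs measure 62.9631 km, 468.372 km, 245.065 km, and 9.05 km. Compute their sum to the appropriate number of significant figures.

785.45 km

62.9631 km + 468.372 km + 245.065 km + 9.05 km = 785.4501 km.
Addition/subtraction keeps the fewest decimal places: 62.9631 → 4 decimal places, 468.372 → 3 decimal places, 245.065 → 3 decimal places, 9.05 → 2 decimal places; limit is 2.
Rounded to 2 decimal places: 785.45 km.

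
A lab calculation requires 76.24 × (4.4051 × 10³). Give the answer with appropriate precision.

3.358 × 10⁵

76.24 × (4.4051 × 10³) = 335844.824
Multiplication/division keeps the fewest significant figures: 76.24 → 4 s.f., 4.4051 × 10³ → 5 s.f.; limit is 4.
Rounded to 4 significant figures: 3.358 × 10⁵.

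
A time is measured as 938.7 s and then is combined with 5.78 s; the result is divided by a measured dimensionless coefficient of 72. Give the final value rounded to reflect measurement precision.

938.7 s + 5.78 s = 944.48 s; the sum is limited to 1 decimal place (4 s.f.).
Carrying full precision, 944.48 ÷ 72 = 13.1177777778… s; 72 has 2 s.f., so the result keeps min(4, 2) = 2 s.f.
Rounded to 2 significant figures: 13 s.

13 s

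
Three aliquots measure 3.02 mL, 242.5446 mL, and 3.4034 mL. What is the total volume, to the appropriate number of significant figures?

248.97 mL

3.02 mL + 242.5446 mL + 3.4034 mL = 248.9680 mL.
Addition/subtraction keeps the fewest decimal places: 3.02 → 2 decimal places, 242.5446 → 4 decimal places, 3.4034 → 4 decimal places; limit is 2.
Rounded to 2 decimal places: 248.97 mL.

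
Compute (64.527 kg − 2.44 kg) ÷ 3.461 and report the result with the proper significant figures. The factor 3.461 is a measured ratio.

17.94 kg

64.527 kg − 2.44 kg = 62.087 kg; the difference is limited to 2 decimal places (4 s.f.).
Carrying full precision, 62.087 ÷ 3.461 = 17.939034961… kg; 3.461 has 4 s.f., so the result keeps min(4, 4) = 4 s.f.
Rounded to 4 significant figures: 17.94 kg.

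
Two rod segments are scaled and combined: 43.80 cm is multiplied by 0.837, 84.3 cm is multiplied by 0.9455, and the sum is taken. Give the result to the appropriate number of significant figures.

43.80 × 0.837 = 36.6606 → 36.7 cm (3 s.f., last digit at the 10^-1 place).
84.3 × 0.9455 = 79.70565 → 79.7 cm (3 s.f., last digit at the 10^-1 place).
Sum: 116.36625 cm; keep the coarser place, 10^-1.
Result: 116.4 cm.

116.4 cm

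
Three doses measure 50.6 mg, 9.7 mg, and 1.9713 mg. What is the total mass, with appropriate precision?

62.3 mg

50.6 mg + 9.7 mg + 1.9713 mg = 62.2713 mg.
Addition/subtraction keeps the fewest decimal places: 50.6 → 1 decimal place, 9.7 → 1 decimal place, 1.9713 → 4 decimal places; limit is 1.
Rounded to 1 decimal place: 62.3 mg.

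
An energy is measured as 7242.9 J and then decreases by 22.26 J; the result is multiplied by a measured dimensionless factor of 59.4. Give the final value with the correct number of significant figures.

7242.9 J − 22.26 J = 7220.64 J; the difference is limited to 1 decimal place (5 s.f.).
Carrying full precision, 7220.64 × 59.4 = 428906.016 J; 59.4 has 3 s.f., so the result keeps min(5, 3) = 3 s.f.
Rounded to 3 significant figures: 4.29 × 10⁵ J.

4.29 × 10⁵ J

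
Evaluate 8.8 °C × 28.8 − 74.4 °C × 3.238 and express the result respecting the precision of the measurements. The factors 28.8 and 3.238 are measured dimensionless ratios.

8.8 × 28.8 = 253.44 → 2.5 × 10² °C (2 s.f., last digit at the 10^1 place).
74.4 × 3.238 = 240.9072 → 241 °C (3 s.f., last digit at the 10^0 place).
Difference: 12.5328 °C; keep the coarser place, 10^1.
Result: 1 × 10¹ °C.

1 × 10¹ °C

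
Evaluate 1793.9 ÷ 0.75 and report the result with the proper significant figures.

1793.9 ÷ 0.75 = 2391.86666667…
Multiplication/division keeps the fewest significant figures: 1793.9 → 5 s.f., 0.75 → 2 s.f.; limit is 2.
Rounded to 2 significant figures: 2.4 × 10^3.

2.4 × 10^3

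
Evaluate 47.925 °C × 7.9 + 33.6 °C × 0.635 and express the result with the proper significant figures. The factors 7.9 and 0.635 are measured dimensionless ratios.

47.925 × 7.9 = 378.6075 → 3.8 × 10² °C (2 s.f., last digit at the 10^1 place).
33.6 × 0.635 = 21.336 → 21.3 °C (3 s.f., last digit at the 10^-1 place).
Sum: 399.9435 °C; keep the coarser place, 10^1.
Result: 4.0 × 10² °C.

4.0 × 10² °C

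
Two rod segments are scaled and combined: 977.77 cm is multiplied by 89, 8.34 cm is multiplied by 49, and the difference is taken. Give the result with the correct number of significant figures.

8.7 × 10^4 cm

977.77 × 89 = 87021.53 → 8.7 × 10^4 cm (2 s.f., last digit at the 10^3 place).
8.34 × 49 = 408.66 → 4.1 × 10^2 cm (2 s.f., last digit at the 10^1 place).
Difference: 86612.87 cm; keep the coarser place, 10^3.
Result: 8.7 × 10^4 cm.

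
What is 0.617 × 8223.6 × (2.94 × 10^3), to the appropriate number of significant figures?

1.49 × 10^7

0.617 × 8223.6 × (2.94 × 10^3) = 14917445.928
Multiplication/division keeps the fewest significant figures: 0.617 → 3 s.f., 8223.6 → 5 s.f., 2.94 × 10^3 → 3 s.f.; limit is 3.
Rounded to 3 significant figures: 1.49 × 10^7.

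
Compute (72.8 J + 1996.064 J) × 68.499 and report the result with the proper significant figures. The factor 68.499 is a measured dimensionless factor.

1.4172 × 10⁵ J

72.8 J + 1996.064 J = 2068.864 J; the sum is limited to 1 decimal place (5 s.f.).
Carrying full precision, 2068.864 × 68.499 = 141715.115136 J; 68.499 has 5 s.f., so the result keeps min(5, 5) = 5 s.f.
Rounded to 5 significant figures: 1.4172 × 10⁵ J.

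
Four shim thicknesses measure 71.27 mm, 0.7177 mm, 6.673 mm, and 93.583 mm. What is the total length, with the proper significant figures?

71.27 mm + 0.7177 mm + 6.673 mm + 93.583 mm = 172.2437 mm.
Addition/subtraction keeps the fewest decimal places: 71.27 → 2 decimal places, 0.7177 → 4 decimal places, 6.673 → 3 decimal places, 93.583 → 3 decimal places; limit is 2.
Rounded to 2 decimal places: 172.24 mm.

172.24 mm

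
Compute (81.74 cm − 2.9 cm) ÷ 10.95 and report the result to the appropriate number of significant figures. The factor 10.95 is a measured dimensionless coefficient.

81.74 cm − 2.9 cm = 78.84 cm; the difference is limited to 1 decimal place (3 s.f.).
Carrying full precision, 78.84 ÷ 10.95 = 7.2 cm; 10.95 has 4 s.f., so the result keeps min(3, 4) = 3 s.f.
Rounded to 3 significant figures: 7.20 cm.

7.20 cm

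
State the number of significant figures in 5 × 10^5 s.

5 × 10^5: in scientific notation every digit of the coefficient is significant.

1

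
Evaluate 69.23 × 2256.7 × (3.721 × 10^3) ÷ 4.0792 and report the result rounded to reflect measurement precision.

1.425 × 10^8

69.23 × 2256.7 × (3.721 × 10^3) ÷ 4.0792 = 142512458.291…
Multiplication/division keeps the fewest significant figures: 69.23 → 4 s.f., 2256.7 → 5 s.f., 3.721 × 10^3 → 4 s.f., 4.0792 → 5 s.f.; limit is 4.
Rounded to 4 significant figures: 1.425 × 10^8.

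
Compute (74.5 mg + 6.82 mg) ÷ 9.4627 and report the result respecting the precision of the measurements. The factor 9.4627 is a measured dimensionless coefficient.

8.59 mg

74.5 mg + 6.82 mg = 81.32 mg; the sum is limited to 1 decimal place (3 s.f.).
Carrying full precision, 81.32 ÷ 9.4627 = 8.5937417439… mg; 9.4627 has 5 s.f., so the result keeps min(3, 5) = 3 s.f.
Rounded to 3 significant figures: 8.59 mg.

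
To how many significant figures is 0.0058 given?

0.0058: leading zeros are not significant.

2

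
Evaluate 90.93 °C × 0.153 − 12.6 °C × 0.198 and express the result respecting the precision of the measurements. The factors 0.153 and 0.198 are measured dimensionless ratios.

90.93 × 0.153 = 13.91229 → 13.9 °C (3 s.f., last digit at the 10^-1 place).
12.6 × 0.198 = 2.4948 → 2.49 °C (3 s.f., last digit at the 10^-2 place).
Difference: 11.41749 °C; keep the coarser place, 10^-1.
Result: 11.4 °C.

11.4 °C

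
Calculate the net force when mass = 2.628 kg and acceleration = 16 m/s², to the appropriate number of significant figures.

42 N

net force = 2.628 kg × 16 m/s² = 42.048 N.
2.628 has 4 significant figures; 16 has 2.
Division/multiplication keeps the fewest: 2 significant figures.
Rounded: 42 N.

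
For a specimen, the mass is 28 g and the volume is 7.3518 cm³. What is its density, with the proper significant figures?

3.8 g/cm³

density = 28 g ÷ 7.3518 cm³ = 3.80859109334… g/cm³.
28 has 2 significant figures; 7.3518 has 5.
Division/multiplication keeps the fewest: 2 significant figures.
Rounded: 3.8 g/cm³.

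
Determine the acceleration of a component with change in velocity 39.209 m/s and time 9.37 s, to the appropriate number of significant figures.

4.18 m/s²

acceleration = 39.209 m/s ÷ 9.37 s = 4.18452508004… m/s².
39.209 has 5 significant figures; 9.37 has 3.
Division/multiplication keeps the fewest: 3 significant figures.
Rounded: 4.18 m/s².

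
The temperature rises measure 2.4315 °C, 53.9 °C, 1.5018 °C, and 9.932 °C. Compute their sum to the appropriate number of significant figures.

67.8 °C

2.4315 °C + 53.9 °C + 1.5018 °C + 9.932 °C = 67.7653 °C.
Addition/subtraction keeps the fewest decimal places: 2.4315 → 4 decimal places, 53.9 → 1 decimal place, 1.5018 → 4 decimal places, 9.932 → 3 decimal places; limit is 1.
Rounded to 1 decimal place: 67.8 °C.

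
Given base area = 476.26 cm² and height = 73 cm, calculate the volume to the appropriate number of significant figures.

volume = 476.26 cm² × 73 cm = 34766.98 cm³.
476.26 has 5 significant figures; 73 has 2.
Division/multiplication keeps the fewest: 2 significant figures.
Rounded: 3.5 × 10^4 cm³.

3.5 × 10^4 cm³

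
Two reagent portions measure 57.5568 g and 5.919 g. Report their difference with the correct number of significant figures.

51.638 g

57.5568 g − 5.919 g = 51.6378 g.
Addition/subtraction keeps the fewest decimal places: 57.5568 → 4 decimal places, 5.919 → 3 decimal places; limit is 3.
Rounded to 3 decimal places: 51.638 g.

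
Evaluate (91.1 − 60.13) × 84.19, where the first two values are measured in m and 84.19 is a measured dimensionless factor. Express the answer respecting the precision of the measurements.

2.61 × 10³ m

91.1 m − 60.13 m = 30.97 m; the difference is limited to 1 decimal place (3 s.f.).
Carrying full precision, 30.97 × 84.19 = 2607.3643 m; 84.19 has 4 s.f., so the result keeps min(3, 4) = 3 s.f.
Rounded to 3 significant figures: 2.61 × 10³ m.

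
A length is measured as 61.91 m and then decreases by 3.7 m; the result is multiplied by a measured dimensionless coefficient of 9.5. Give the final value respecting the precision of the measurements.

5.5 × 10^2 m

61.91 m − 3.7 m = 58.21 m; the difference is limited to 1 decimal place (3 s.f.).
Carrying full precision, 58.21 × 9.5 = 552.995 m; 9.5 has 2 s.f., so the result keeps min(3, 2) = 2 s.f.
Rounded to 2 significant figures: 5.5 × 10^2 m.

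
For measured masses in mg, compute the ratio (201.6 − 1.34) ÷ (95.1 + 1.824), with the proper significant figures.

2.07

201.6 − 1.34 = 200.26, limited to 1 d.p. → 4 s.f.; 95.1 + 1.824 = 96.924, limited to 1 d.p. → 3 s.f.
Carrying full precision, 200.26 ÷ 96.924 = 2.06615492551…; keep min(4, 3) = 3 s.f.
Rounded to 3 significant figures: 2.07.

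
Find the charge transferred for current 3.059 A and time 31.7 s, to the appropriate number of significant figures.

97.0 C

charge transferred = 3.059 A × 31.7 s = 96.9703 C.
3.059 has 4 significant figures; 31.7 has 3.
Division/multiplication keeps the fewest: 3 significant figures.
Rounded: 97.0 C.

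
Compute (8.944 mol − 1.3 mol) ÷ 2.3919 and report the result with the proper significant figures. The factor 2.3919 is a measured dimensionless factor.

3.2 mol

8.944 mol − 1.3 mol = 7.644 mol; the difference is limited to 1 decimal place (2 s.f.).
Carrying full precision, 7.644 ÷ 2.3919 = 3.195785777… mol; 2.3919 has 5 s.f., so the result keeps min(2, 5) = 2 s.f.
Rounded to 2 significant figures: 3.2 mol.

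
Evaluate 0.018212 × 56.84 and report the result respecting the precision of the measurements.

1.035

0.018212 × 56.84 = 1.03517008
Multiplication/division keeps the fewest significant figures: 0.018212 → 5 s.f., 56.84 → 4 s.f.; limit is 4.
Rounded to 4 significant figures: 1.035.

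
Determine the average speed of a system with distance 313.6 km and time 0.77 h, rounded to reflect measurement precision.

4.1 × 10^2 km/h

average speed = 313.6 km ÷ 0.77 h = 407.272727273… km/h.
313.6 has 4 significant figures; 0.77 has 2.
Division/multiplication keeps the fewest: 2 significant figures.
Rounded: 4.1 × 10^2 km/h.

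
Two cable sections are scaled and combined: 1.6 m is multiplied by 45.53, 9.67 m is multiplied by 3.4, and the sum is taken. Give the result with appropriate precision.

1.6 × 45.53 = 72.848 → 73 m (2 s.f., last digit at the 10^0 place).
9.67 × 3.4 = 32.878 → 33 m (2 s.f., last digit at the 10^0 place).
Sum: 105.726 m; keep the coarser place, 10^0.
Result: 106 m.

106 m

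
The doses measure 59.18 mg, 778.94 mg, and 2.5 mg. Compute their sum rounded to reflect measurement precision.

840.6 mg

59.18 mg + 778.94 mg + 2.5 mg = 840.62 mg.
Addition/subtraction keeps the fewest decimal places: 59.18 → 2 decimal places, 778.94 → 2 decimal places, 2.5 → 1 decimal place; limit is 1.
Rounded to 1 decimal place: 840.6 mg.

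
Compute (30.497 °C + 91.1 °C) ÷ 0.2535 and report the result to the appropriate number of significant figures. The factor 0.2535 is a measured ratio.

479.7 °C

30.497 °C + 91.1 °C = 121.597 °C; the sum is limited to 1 decimal place (4 s.f.).
Carrying full precision, 121.597 ÷ 0.2535 = 479.672583826… °C; 0.2535 has 4 s.f., so the result keeps min(4, 4) = 4 s.f.
Rounded to 4 significant figures: 479.7 °C.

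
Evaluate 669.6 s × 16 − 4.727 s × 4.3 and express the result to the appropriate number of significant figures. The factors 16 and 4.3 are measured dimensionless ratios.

669.6 × 16 = 10713.6 → 1.1 × 10^4 s (2 s.f., last digit at the 10^3 place).
4.727 × 4.3 = 20.3261 → 20. s (2 s.f., last digit at the 10^0 place).
Difference: 10693.2739 s; keep the coarser place, 10^3.
Result: 1.1 × 10^4 s.

1.1 × 10^4 s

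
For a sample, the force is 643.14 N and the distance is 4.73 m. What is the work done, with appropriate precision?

3.04 × 10^3 J

work done = 643.14 N × 4.73 m = 3042.0522 J.
643.14 has 5 significant figures; 4.73 has 3.
Division/multiplication keeps the fewest: 3 significant figures.
Rounded: 3.04 × 10^3 J.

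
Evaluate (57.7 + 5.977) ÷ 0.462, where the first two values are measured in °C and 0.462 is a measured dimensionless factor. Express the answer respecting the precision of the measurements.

138 °C

57.7 °C + 5.977 °C = 63.677 °C; the sum is limited to 1 decimal place (3 s.f.).
Carrying full precision, 63.677 ÷ 0.462 = 137.829004329… °C; 0.462 has 3 s.f., so the result keeps min(3, 3) = 3 s.f.
Rounded to 3 significant figures: 138 °C.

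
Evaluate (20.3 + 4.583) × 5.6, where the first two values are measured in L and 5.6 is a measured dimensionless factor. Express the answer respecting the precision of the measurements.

1.4 × 10² L

20.3 L + 4.583 L = 24.883 L; the sum is limited to 1 decimal place (3 s.f.).
Carrying full precision, 24.883 × 5.6 = 139.3448 L; 5.6 has 2 s.f., so the result keeps min(3, 2) = 2 s.f.
Rounded to 2 significant figures: 1.4 × 10² L.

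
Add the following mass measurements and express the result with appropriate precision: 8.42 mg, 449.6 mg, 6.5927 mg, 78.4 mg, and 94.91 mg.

6.379 × 10² mg

8.42 mg + 449.6 mg + 6.5927 mg + 78.4 mg + 94.91 mg = 637.9227 mg.
Addition/subtraction keeps the fewest decimal places: 8.42 → 2 decimal places, 449.6 → 1 decimal place, 6.5927 → 4 decimal places, 78.4 → 1 decimal place, 94.91 → 2 decimal places; limit is 1.
Rounded to 1 decimal place: 6.379 × 10² mg.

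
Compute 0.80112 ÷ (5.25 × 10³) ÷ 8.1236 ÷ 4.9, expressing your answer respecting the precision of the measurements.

0.80112 ÷ (5.25 × 10³) ÷ 8.1236 ÷ 4.9 = 0.00000383348404182…
Multiplication/division keeps the fewest significant figures: 0.80112 → 5 s.f., 5.25 × 10³ → 3 s.f., 8.1236 → 5 s.f., 4.9 → 2 s.f.; limit is 2.
Rounded to 2 significant figures: 3.8 × 10⁻⁶.

3.8 × 10⁻⁶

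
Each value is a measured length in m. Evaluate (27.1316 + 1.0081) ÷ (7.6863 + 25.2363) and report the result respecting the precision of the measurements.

27.1316 + 1.0081 = 28.1397, limited to 4 d.p. → 6 s.f.; 7.6863 + 25.2363 = 32.9226, limited to 4 d.p. → 6 s.f.
Carrying full precision, 28.1397 ÷ 32.9226 = 0.854722895519…; keep min(6, 6) = 6 s.f.
Rounded to 6 significant figures: 0.854723.

0.854723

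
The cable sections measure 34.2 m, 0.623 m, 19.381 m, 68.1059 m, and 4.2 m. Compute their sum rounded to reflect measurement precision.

126.5 m

34.2 m + 0.623 m + 19.381 m + 68.1059 m + 4.2 m = 126.5099 m.
Addition/subtraction keeps the fewest decimal places: 34.2 → 1 decimal place, 0.623 → 3 decimal places, 19.381 → 3 decimal places, 68.1059 → 4 decimal places, 4.2 → 1 decimal place; limit is 1.
Rounded to 1 decimal place: 126.5 m.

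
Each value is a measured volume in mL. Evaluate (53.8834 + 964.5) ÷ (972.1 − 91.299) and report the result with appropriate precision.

1.156

53.8834 + 964.5 = 1018.3834, limited to 1 d.p. → 5 s.f.; 972.1 − 91.299 = 880.801, limited to 1 d.p. → 4 s.f.
Carrying full precision, 1018.3834 ÷ 880.801 = 1.15620145754…; keep min(5, 4) = 4 s.f.
Rounded to 4 significant figures: 1.156.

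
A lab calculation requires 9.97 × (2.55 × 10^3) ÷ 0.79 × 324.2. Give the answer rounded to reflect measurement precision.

9.97 × (2.55 × 10^3) ÷ 0.79 × 324.2 = 10433289.4937…
Multiplication/division keeps the fewest significant figures: 9.97 → 3 s.f., 2.55 × 10^3 → 3 s.f., 0.79 → 2 s.f., 324.2 → 4 s.f.; limit is 2.
Rounded to 2 significant figures: 1.0 × 10^7.

1.0 × 10^7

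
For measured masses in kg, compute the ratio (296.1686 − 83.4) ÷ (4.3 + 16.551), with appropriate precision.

296.1686 − 83.4 = 212.7686, limited to 1 d.p. → 4 s.f.; 4.3 + 16.551 = 20.851, limited to 1 d.p. → 3 s.f.
Carrying full precision, 212.7686 ÷ 20.851 = 10.2042396048…; keep min(4, 3) = 3 s.f.
Rounded to 3 significant figures: 10.2.

10.2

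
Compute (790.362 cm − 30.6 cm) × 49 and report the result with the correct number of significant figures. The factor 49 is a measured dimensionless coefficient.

790.362 cm − 30.6 cm = 759.762 cm; the difference is limited to 1 decimal place (4 s.f.).
Carrying full precision, 759.762 × 49 = 37228.338 cm; 49 has 2 s.f., so the result keeps min(4, 2) = 2 s.f.
Rounded to 2 significant figures: 3.7 × 10^4 cm.

3.7 × 10^4 cm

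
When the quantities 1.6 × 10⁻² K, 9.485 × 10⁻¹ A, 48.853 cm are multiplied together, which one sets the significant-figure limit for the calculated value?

1.6 × 10⁻² K → 2 s.f.; 9.485 × 10⁻¹ A → 4 s.f.; 48.853 cm → 5 s.f.
The fewest is 2 significant figures, from 1.6 × 10⁻² K.

1.6 × 10⁻² K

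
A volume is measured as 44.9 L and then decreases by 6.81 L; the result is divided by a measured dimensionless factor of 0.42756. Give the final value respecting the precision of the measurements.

44.9 L − 6.81 L = 38.09 L; the difference is limited to 1 decimal place (3 s.f.).
Carrying full precision, 38.09 ÷ 0.42756 = 89.0869117785… L; 0.42756 has 5 s.f., so the result keeps min(3, 5) = 3 s.f.
Rounded to 3 significant figures: 89.1 L.

89.1 L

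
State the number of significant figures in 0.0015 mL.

0.0015: leading zeros are not significant.

2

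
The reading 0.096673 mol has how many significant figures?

0.096673: leading zeros are not significant.

5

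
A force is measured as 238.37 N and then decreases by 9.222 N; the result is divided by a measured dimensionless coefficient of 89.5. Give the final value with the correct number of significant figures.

2.56 N

238.37 N − 9.222 N = 229.148 N; the difference is limited to 2 decimal places (5 s.f.).
Carrying full precision, 229.148 ÷ 89.5 = 2.56031284916… N; 89.5 has 3 s.f., so the result keeps min(5, 3) = 3 s.f.
Rounded to 3 significant figures: 2.56 N.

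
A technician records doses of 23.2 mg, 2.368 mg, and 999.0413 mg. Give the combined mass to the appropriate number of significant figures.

1024.6 mg

23.2 mg + 2.368 mg + 999.0413 mg = 1024.6093 mg.
Addition/subtraction keeps the fewest decimal places: 23.2 → 1 decimal place, 2.368 → 3 decimal places, 999.0413 → 4 decimal places; limit is 1.
Rounded to 1 decimal place: 1024.6 mg.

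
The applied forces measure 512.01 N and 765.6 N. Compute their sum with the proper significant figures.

512.01 N + 765.6 N = 1277.61 N.
Addition/subtraction keeps the fewest decimal places: 512.01 → 2 decimal places, 765.6 → 1 decimal place; limit is 1.
Rounded to 1 decimal place: 1.2776 × 10³ N.

1.2776 × 10³ N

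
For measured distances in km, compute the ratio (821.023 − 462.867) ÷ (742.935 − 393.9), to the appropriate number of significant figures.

821.023 − 462.867 = 358.156, limited to 3 d.p. → 6 s.f.; 742.935 − 393.9 = 349.035, limited to 1 d.p. → 4 s.f.
Carrying full precision, 358.156 ÷ 349.035 = 1.02613204979…; keep min(6, 4) = 4 s.f.
Rounded to 4 significant figures: 1.026.

1.026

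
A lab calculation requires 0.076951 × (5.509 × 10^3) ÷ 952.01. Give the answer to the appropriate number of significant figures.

0.4453

0.076951 × (5.509 × 10^3) ÷ 952.01 = 0.445292653439…
Multiplication/division keeps the fewest significant figures: 0.076951 → 5 s.f., 5.509 × 10^3 → 4 s.f., 952.01 → 5 s.f.; limit is 4.
Rounded to 4 significant figures: 0.4453.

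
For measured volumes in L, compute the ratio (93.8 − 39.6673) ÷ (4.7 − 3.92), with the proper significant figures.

93.8 − 39.6673 = 54.1327, limited to 1 d.p. → 3 s.f.; 4.7 − 3.92 = 0.78, limited to 1 d.p. → 1 s.f.
Carrying full precision, 54.1327 ÷ 0.78 = 69.4008974359…; keep min(3, 1) = 1 s.f.
Rounded to 1 significant figure: 7 × 10¹.

7 × 10¹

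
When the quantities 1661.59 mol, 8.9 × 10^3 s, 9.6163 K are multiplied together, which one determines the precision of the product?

1661.59 mol → 6 s.f.; 8.9 × 10^3 s → 2 s.f.; 9.6163 K → 5 s.f.
The fewest is 2 significant figures, from 8.9 × 10^3 s.

8.9 × 10^3 s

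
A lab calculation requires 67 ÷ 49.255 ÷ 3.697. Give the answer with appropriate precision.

67 ÷ 49.255 ÷ 3.697 = 0.367938326507…
Multiplication/division keeps the fewest significant figures: 67 → 2 s.f., 49.255 → 5 s.f., 3.697 → 4 s.f.; limit is 2.
Rounded to 2 significant figures: 0.37.

0.37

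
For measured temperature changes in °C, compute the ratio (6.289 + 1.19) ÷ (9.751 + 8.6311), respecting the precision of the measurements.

0.407

6.289 + 1.19 = 7.479, limited to 2 d.p. → 3 s.f.; 9.751 + 8.6311 = 18.3821, limited to 3 d.p. → 5 s.f.
Carrying full precision, 7.479 ÷ 18.3821 = 0.406863198438…; keep min(3, 5) = 3 s.f.
Rounded to 3 significant figures: 0.407.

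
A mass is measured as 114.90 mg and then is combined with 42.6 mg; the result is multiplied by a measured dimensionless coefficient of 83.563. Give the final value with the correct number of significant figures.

114.90 mg + 42.6 mg = 157.50 mg; the sum is limited to 1 decimal place (4 s.f.).
Carrying full precision, 157.50 × 83.563 = 13161.1725 mg; 83.563 has 5 s.f., so the result keeps min(4, 5) = 4 s.f.
Rounded to 4 significant figures: 1.316 × 10^4 mg.

1.316 × 10^4 mg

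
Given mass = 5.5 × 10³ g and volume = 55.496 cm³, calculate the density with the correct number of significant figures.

density = 5.5 × 10³ g ÷ 55.496 cm³ = 99.1062418913… g/cm³.
5.5 × 10³ has 2 significant figures; 55.496 has 5.
Division/multiplication keeps the fewest: 2 significant figures.
Rounded: 99 g/cm³.

99 g/cm³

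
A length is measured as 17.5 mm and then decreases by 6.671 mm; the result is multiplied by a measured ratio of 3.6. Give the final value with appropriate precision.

17.5 mm − 6.671 mm = 10.829 mm; the difference is limited to 1 decimal place (3 s.f.).
Carrying full precision, 10.829 × 3.6 = 38.9844 mm; 3.6 has 2 s.f., so the result keeps min(3, 2) = 2 s.f.
Rounded to 2 significant figures: 39 mm.

39 mm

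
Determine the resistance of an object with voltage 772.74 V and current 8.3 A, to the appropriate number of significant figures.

resistance = 772.74 V ÷ 8.3 A = 93.1012048193… Ω.
772.74 has 5 significant figures; 8.3 has 2.
Division/multiplication keeps the fewest: 2 significant figures.
Rounded: 93 Ω.

93 Ω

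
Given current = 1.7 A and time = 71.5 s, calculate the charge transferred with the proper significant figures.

charge transferred = 1.7 A × 71.5 s = 121.55 C.
1.7 has 2 significant figures; 71.5 has 3.
Division/multiplication keeps the fewest: 2 significant figures.
Rounded: 1.2 × 10^2 C.

1.2 × 10^2 C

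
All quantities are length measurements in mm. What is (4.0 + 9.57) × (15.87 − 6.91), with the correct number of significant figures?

122 mm²

4.0 + 9.57 = 13.57, limited to 1 d.p. → 3 s.f.; 15.87 − 6.91 = 8.96, limited to 2 d.p. → 3 s.f.
Carrying full precision, 13.57 × 8.96 = 121.5872; keep min(3, 3) = 3 s.f.
Rounded to 3 significant figures: 122 mm².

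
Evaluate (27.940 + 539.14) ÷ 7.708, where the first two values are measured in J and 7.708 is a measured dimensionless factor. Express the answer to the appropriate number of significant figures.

27.940 J + 539.14 J = 567.080 J; the sum is limited to 2 decimal places (5 s.f.).
Carrying full precision, 567.080 ÷ 7.708 = 73.5703165542… J; 7.708 has 4 s.f., so the result keeps min(5, 4) = 4 s.f.
Rounded to 4 significant figures: 73.57 J.

73.57 J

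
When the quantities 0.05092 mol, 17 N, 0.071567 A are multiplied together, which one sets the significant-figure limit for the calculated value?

17 N

0.05092 mol → 4 s.f.; 17 N → 2 s.f.; 0.071567 A → 5 s.f.
The fewest is 2 significant figures, from 17 N.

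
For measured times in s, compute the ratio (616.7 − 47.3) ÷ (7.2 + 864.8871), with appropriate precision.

0.6529

616.7 − 47.3 = 569.4, limited to 1 d.p. → 4 s.f.; 7.2 + 864.8871 = 872.0871, limited to 1 d.p. → 4 s.f.
Carrying full precision, 569.4 ÷ 872.0871 = 0.652916434608…; keep min(4, 4) = 4 s.f.
Rounded to 4 significant figures: 0.6529.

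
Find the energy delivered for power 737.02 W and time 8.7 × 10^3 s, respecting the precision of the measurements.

6.4 × 10^6 J

energy delivered = 737.02 W × 8.7 × 10^3 s = 6412074 J.
737.02 has 5 significant figures; 8.7 × 10^3 has 2.
Division/multiplication keeps the fewest: 2 significant figures.
Rounded: 6.4 × 10^6 J.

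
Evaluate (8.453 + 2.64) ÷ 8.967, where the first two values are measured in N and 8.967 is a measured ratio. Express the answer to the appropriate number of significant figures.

8.453 N + 2.64 N = 11.093 N; the sum is limited to 2 decimal places (4 s.f.).
Carrying full precision, 11.093 ÷ 8.967 = 1.23709155793… N; 8.967 has 4 s.f., so the result keeps min(4, 4) = 4 s.f.
Rounded to 4 significant figures: 1.237 N.

1.237 N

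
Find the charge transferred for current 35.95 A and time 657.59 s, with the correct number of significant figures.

charge transferred = 35.95 A × 657.59 s = 23640.3605 C.
35.95 has 4 significant figures; 657.59 has 5.
Division/multiplication keeps the fewest: 4 significant figures.
Rounded: 2.364 × 10^4 C.

2.364 × 10^4 C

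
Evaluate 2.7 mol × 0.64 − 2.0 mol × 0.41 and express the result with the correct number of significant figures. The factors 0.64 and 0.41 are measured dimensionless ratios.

2.7 × 0.64 = 1.728 → 1.7 mol (2 s.f., last digit at the 10^-1 place).
2.0 × 0.41 = 0.82 → 0.82 mol (2 s.f., last digit at the 10^-2 place).
Difference: 0.908 mol; keep the coarser place, 10^-1.
Result: 0.9 mol.

0.9 mol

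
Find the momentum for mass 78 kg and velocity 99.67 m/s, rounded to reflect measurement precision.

7.8 × 10^3 kg·m/s

momentum = 78 kg × 99.67 m/s = 7774.26 kg·m/s.
78 has 2 significant figures; 99.67 has 4.
Division/multiplication keeps the fewest: 2 significant figures.
Rounded: 7.8 × 10^3 kg·m/s.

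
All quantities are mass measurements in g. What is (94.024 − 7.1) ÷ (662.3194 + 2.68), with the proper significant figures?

1.31 × 10^-1

94.024 − 7.1 = 86.924, limited to 1 d.p. → 3 s.f.; 662.3194 + 2.68 = 664.9994, limited to 2 d.p. → 5 s.f.
Carrying full precision, 86.924 ÷ 664.9994 = 0.130712899891…; keep min(3, 5) = 3 s.f.
Rounded to 3 significant figures: 1.31 × 10^-1.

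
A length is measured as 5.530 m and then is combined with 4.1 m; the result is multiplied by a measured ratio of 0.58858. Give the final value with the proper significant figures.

5.530 m + 4.1 m = 9.630 m; the sum is limited to 1 decimal place (2 s.f.).
Carrying full precision, 9.630 × 0.58858 = 5.6680254 m; 0.58858 has 5 s.f., so the result keeps min(2, 5) = 2 s.f.
Rounded to 2 significant figures: 5.7 m.

5.7 m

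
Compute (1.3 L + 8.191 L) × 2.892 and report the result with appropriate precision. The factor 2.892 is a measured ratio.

1.3 L + 8.191 L = 9.491 L; the sum is limited to 1 decimal place (2 s.f.).
Carrying full precision, 9.491 × 2.892 = 27.447972 L; 2.892 has 4 s.f., so the result keeps min(2, 4) = 2 s.f.
Rounded to 2 significant figures: 27 L.

27 L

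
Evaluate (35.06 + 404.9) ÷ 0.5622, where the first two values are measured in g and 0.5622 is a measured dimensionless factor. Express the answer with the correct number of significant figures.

35.06 g + 404.9 g = 439.96 g; the sum is limited to 1 decimal place (4 s.f.).
Carrying full precision, 439.96 ÷ 0.5622 = 782.568480968… g; 0.5622 has 4 s.f., so the result keeps min(4, 4) = 4 s.f.
Rounded to 4 significant figures: 782.6 g.

782.6 g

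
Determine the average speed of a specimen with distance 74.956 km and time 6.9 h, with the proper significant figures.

11 km/h

average speed = 74.956 km ÷ 6.9 h = 10.8631884058… km/h.
74.956 has 5 significant figures; 6.9 has 2.
Division/multiplication keeps the fewest: 2 significant figures.
Rounded: 11 km/h.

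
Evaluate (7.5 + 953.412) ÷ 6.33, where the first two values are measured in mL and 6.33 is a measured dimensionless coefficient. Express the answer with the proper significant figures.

7.5 mL + 953.412 mL = 960.912 mL; the sum is limited to 1 decimal place (4 s.f.).
Carrying full precision, 960.912 ÷ 6.33 = 151.802843602… mL; 6.33 has 3 s.f., so the result keeps min(4, 3) = 3 s.f.
Rounded to 3 significant figures: 152 mL.

152 mL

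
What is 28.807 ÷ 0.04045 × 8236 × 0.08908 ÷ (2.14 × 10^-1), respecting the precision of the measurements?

28.807 ÷ 0.04045 × 8236 × 0.08908 ÷ (2.14 × 10^-1) = 2441531.20665…
Multiplication/division keeps the fewest significant figures: 28.807 → 5 s.f., 0.04045 → 4 s.f., 8236 → 4 s.f., 0.08908 → 4 s.f., 2.14 × 10^-1 → 3 s.f.; limit is 3.
Rounded to 3 significant figures: 2.44 × 10^6.

2.44 × 10^6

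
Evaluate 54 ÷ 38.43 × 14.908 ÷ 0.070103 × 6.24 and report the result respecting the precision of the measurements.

54 ÷ 38.43 × 14.908 ÷ 0.070103 × 6.24 = 1864.62174877…
Multiplication/division keeps the fewest significant figures: 54 → 2 s.f., 38.43 → 4 s.f., 14.908 → 5 s.f., 0.070103 → 5 s.f., 6.24 → 3 s.f.; limit is 2.
Rounded to 2 significant figures: 1.9 × 10^3.

1.9 × 10^3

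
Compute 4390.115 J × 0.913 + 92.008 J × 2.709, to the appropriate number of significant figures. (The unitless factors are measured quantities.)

4.26 × 10^3 J

4390.115 × 0.913 = 4008.174995 → 4.01 × 10^3 J (3 s.f., last digit at the 10^1 place).
92.008 × 2.709 = 249.249672 → 249.2 J (4 s.f., last digit at the 10^-1 place).
Sum: 4257.424667 J; keep the coarser place, 10^1.
Result: 4.26 × 10^3 J.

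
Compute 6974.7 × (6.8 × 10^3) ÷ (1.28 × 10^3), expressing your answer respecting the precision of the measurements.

6974.7 × (6.8 × 10^3) ÷ (1.28 × 10^3) = 37053.09375
Multiplication/division keeps the fewest significant figures: 6974.7 → 5 s.f., 6.8 × 10^3 → 2 s.f., 1.28 × 10^3 → 3 s.f.; limit is 2.
Rounded to 2 significant figures: 3.7 × 10^4.

3.7 × 10^4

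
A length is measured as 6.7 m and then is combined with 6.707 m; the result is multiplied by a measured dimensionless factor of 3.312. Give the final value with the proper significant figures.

6.7 m + 6.707 m = 13.407 m; the sum is limited to 1 decimal place (3 s.f.).
Carrying full precision, 13.407 × 3.312 = 44.403984 m; 3.312 has 4 s.f., so the result keeps min(3, 4) = 3 s.f.
Rounded to 3 significant figures: 44.4 m.

44.4 m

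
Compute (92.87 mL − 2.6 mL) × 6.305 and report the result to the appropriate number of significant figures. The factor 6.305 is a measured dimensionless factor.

92.87 mL − 2.6 mL = 90.27 mL; the difference is limited to 1 decimal place (3 s.f.).
Carrying full precision, 90.27 × 6.305 = 569.15235 mL; 6.305 has 4 s.f., so the result keeps min(3, 4) = 3 s.f.
Rounded to 3 significant figures: 569 mL.

569 mL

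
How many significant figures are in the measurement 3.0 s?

3.0: trailing zeros after a decimal point are significant.

2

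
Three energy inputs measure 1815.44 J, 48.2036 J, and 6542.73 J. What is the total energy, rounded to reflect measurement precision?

8406.37 J

1815.44 J + 48.2036 J + 6542.73 J = 8406.3736 J.
Addition/subtraction keeps the fewest decimal places: 1815.44 → 2 decimal places, 48.2036 → 4 decimal places, 6542.73 → 2 decimal places; limit is 2.
Rounded to 2 decimal places: 8406.37 J.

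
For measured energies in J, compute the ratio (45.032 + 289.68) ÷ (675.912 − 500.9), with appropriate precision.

45.032 + 289.68 = 334.712, limited to 2 d.p. → 5 s.f.; 675.912 − 500.9 = 175.012, limited to 1 d.p. → 4 s.f.
Carrying full precision, 334.712 ÷ 175.012 = 1.91250885654…; keep min(5, 4) = 4 s.f.
Rounded to 4 significant figures: 1.913.

1.913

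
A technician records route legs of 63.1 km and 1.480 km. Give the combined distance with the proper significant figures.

64.6 km

63.1 km + 1.480 km = 64.580 km.
Addition/subtraction keeps the fewest decimal places: 63.1 → 1 decimal place, 1.480 → 3 decimal places; limit is 1.
Rounded to 1 decimal place: 64.6 km.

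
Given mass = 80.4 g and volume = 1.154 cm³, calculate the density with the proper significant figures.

density = 80.4 g ÷ 1.154 cm³ = 69.6707105719… g/cm³.
80.4 has 3 significant figures; 1.154 has 4.
Division/multiplication keeps the fewest: 3 significant figures.
Rounded: 69.7 g/cm³.

69.7 g/cm³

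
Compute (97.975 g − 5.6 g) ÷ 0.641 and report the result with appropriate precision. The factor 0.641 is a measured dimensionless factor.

144 g

97.975 g − 5.6 g = 92.375 g; the difference is limited to 1 decimal place (3 s.f.).
Carrying full precision, 92.375 ÷ 0.641 = 144.110764431… g; 0.641 has 3 s.f., so the result keeps min(3, 3) = 3 s.f.
Rounded to 3 significant figures: 144 g.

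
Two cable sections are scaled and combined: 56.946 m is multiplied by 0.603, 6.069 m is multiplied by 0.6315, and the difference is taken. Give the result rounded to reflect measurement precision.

30.5 m

56.946 × 0.603 = 34.338438 → 34.3 m (3 s.f., last digit at the 10^-1 place).
6.069 × 0.6315 = 3.8325735 → 3.833 m (4 s.f., last digit at the 10^-3 place).
Difference: 30.5058645 m; keep the coarser place, 10^-1.
Result: 30.5 m.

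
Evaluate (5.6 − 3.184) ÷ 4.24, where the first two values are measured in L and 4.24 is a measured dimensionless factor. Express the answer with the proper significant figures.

5.6 L − 3.184 L = 2.416 L; the difference is limited to 1 decimal place (2 s.f.).
Carrying full precision, 2.416 ÷ 4.24 = 0.569811320755… L; 4.24 has 3 s.f., so the result keeps min(2, 3) = 2 s.f.
Rounded to 2 significant figures: 0.57 L.

0.57 L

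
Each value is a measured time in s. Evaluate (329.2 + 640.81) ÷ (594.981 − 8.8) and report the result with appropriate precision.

1.655

329.2 + 640.81 = 970.01, limited to 1 d.p. → 4 s.f.; 594.981 − 8.8 = 586.181, limited to 1 d.p. → 4 s.f.
Carrying full precision, 970.01 ÷ 586.181 = 1.65479604423…; keep min(4, 4) = 4 s.f.
Rounded to 4 significant figures: 1.655.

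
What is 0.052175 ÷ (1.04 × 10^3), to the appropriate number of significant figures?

0.052175 ÷ (1.04 × 10^3) = 0.0000501682692308…
Multiplication/division keeps the fewest significant figures: 0.052175 → 5 s.f., 1.04 × 10^3 → 3 s.f.; limit is 3.
Rounded to 3 significant figures: 5.02 × 10^-5.

5.02 × 10^-5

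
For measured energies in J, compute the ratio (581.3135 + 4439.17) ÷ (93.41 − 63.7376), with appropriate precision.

581.3135 + 4439.17 = 5020.4835, limited to 2 d.p. → 6 s.f.; 93.41 − 63.7376 = 29.6724, limited to 2 d.p. → 4 s.f.
Carrying full precision, 5020.4835 ÷ 29.6724 = 169.197082137…; keep min(6, 4) = 4 s.f.
Rounded to 4 significant figures: 169.2.

169.2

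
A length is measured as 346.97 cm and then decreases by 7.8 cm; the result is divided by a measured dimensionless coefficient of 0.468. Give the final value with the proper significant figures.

346.97 cm − 7.8 cm = 339.17 cm; the difference is limited to 1 decimal place (4 s.f.).
Carrying full precision, 339.17 ÷ 0.468 = 724.722222222… cm; 0.468 has 3 s.f., so the result keeps min(4, 3) = 3 s.f.
Rounded to 3 significant figures: 725 cm.

725 cm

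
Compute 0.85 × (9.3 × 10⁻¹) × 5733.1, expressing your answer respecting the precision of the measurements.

0.85 × (9.3 × 10⁻¹) × 5733.1 = 4532.01555
Multiplication/division keeps the fewest significant figures: 0.85 → 2 s.f., 9.3 × 10⁻¹ → 2 s.f., 5733.1 → 5 s.f.; limit is 2.
Rounded to 2 significant figures: 4.5 × 10³.

4.5 × 10³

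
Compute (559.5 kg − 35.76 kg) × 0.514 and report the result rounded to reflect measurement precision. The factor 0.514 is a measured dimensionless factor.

2.69 × 10^2 kg

559.5 kg − 35.76 kg = 523.74 kg; the difference is limited to 1 decimal place (4 s.f.).
Carrying full precision, 523.74 × 0.514 = 269.20236 kg; 0.514 has 3 s.f., so the result keeps min(4, 3) = 3 s.f.
Rounded to 3 significant figures: 2.69 × 10^2 kg.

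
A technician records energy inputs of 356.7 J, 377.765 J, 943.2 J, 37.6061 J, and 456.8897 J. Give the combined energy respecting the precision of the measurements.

2.1722 × 10^3 J

356.7 J + 377.765 J + 943.2 J + 37.6061 J + 456.8897 J = 2172.1608 J.
Addition/subtraction keeps the fewest decimal places: 356.7 → 1 decimal place, 377.765 → 3 decimal places, 943.2 → 1 decimal place, 37.6061 → 4 decimal places, 456.8897 → 4 decimal places; limit is 1.
Rounded to 1 decimal place: 2.1722 × 10^3 J.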